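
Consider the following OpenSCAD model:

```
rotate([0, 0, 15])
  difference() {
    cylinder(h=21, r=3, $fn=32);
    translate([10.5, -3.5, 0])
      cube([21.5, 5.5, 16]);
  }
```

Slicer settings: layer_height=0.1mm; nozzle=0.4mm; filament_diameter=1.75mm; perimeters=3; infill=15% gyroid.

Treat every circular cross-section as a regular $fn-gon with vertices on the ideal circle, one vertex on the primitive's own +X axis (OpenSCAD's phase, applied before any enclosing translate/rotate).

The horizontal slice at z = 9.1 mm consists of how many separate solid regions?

At z = 9.1 mm: the r=3 cylinder gives a regular 32-gon of circumradius 3 (constant along its height); the 21.5×5.5 cube at (10.5, -3.5) contributes its full rectangle; Subtracting the remaining from the first: starting from the r=3 cylinder, the 21.5×5.5 cube at (10.5, -3.5) misses the remaining region (no effect) — 1 connected region; (rotated 15° about Z; rotation is an isometry so areas/perimeters/island counts are preserved). The result has 1 disconnected region.

1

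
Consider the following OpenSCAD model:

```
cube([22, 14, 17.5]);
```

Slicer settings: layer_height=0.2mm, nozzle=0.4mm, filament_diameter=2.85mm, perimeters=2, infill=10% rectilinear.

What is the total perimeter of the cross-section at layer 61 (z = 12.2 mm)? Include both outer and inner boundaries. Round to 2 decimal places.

72.00 mm

At z = 12.2 mm: the cube (footprint 22×14) is included at this height (perimeter 72.00 mm). Overall, the cross-section is a single solid region. Total boundary length (outer) = 72.00 mm.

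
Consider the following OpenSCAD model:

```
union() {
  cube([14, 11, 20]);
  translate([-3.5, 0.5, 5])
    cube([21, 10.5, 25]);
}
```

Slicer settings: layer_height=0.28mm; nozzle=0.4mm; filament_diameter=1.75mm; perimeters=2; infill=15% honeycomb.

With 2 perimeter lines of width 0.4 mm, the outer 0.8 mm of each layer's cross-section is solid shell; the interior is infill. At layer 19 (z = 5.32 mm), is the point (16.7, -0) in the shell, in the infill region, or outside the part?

outside

At z = 5.32 mm: the cube is present — its section is the full 14×11 rectangle; the cube at (-3.5, 0.5) is present — its section is the full 21×10.5 rectangle; Taking the union: the regions partially overlap (shared area 147.00 mm²), so overlapping operands fuse into one piece — 1 connected region. Overall, the cross-section is a single solid region. The nearest boundary edge runs (17.50, 0.50)→(14.00, 0.50); distance from the point to it = 0.50 mm. The point is not inside any of the regions above, so it lies outside the cross-section (0.50 mm from the nearest boundary).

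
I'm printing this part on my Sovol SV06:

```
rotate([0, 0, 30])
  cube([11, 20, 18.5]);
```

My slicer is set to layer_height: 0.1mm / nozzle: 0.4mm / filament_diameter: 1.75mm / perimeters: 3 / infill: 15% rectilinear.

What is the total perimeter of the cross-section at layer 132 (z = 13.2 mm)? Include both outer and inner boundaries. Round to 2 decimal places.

62.00 mm

At z = 13.2 mm: the cube (footprint 11×20) is included at this height (perimeter 62.00 mm); (rotated 30° about Z; rotation is an isometry so areas/perimeters/island counts are preserved). Overall, the cross-section is a single solid region. Total boundary length (outer) = 62.00 mm.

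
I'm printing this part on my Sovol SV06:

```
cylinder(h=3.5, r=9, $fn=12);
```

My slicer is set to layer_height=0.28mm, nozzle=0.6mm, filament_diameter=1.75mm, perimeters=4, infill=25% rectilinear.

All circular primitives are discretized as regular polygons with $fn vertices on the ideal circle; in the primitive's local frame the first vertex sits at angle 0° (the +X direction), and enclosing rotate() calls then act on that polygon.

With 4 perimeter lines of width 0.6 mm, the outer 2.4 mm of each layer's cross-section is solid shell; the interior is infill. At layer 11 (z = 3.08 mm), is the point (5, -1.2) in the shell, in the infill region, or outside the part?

At z = 3.08 mm: the cylinder: section is a regular 12-gon, circumradius r=9. Overall, the cross-section is a single solid region. The nearest boundary edge runs (7.79, -4.50)→(9.00, 0.00); distance from the point to it = 3.55 mm. The point is inside the cross-section and 3.55 mm from the nearest boundary — more than the 2.4 mm shell width (4 × 0.6), so it's in the infill interior.

infill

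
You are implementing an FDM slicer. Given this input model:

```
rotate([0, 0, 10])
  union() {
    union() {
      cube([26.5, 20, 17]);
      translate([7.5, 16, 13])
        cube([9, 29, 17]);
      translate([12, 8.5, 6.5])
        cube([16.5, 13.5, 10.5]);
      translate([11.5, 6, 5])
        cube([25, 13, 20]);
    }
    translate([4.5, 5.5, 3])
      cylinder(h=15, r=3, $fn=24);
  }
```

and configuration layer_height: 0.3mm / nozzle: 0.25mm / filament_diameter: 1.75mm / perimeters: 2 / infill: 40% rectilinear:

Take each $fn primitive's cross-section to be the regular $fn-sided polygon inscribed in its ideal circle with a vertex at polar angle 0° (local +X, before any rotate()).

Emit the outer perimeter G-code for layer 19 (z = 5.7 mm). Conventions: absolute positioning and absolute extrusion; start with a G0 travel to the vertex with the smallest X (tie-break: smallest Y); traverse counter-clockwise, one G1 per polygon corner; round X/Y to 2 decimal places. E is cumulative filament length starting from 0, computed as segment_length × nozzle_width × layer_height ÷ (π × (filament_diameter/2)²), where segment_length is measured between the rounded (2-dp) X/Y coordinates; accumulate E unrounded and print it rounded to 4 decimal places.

At z = 5.7 mm: the 26.5×20 cube contributes its full rectangle; the cube at (7.5, 16) is not intersected at this z (z outside [13, 30]); the cube at (12, 8.5) is not intersected at this z (z outside [6.5, 17]); the 25×13 cube at (11.5, 6) contributes its full rectangle; Taking the union: the regions partially overlap (shared area 195.00 mm²), so overlapping operands fuse into one piece — 1 connected region; the cylinder at (4.5, 5.5): section is a regular 24-gon, circumradius r=3; Merging all regions: the r=3 cylinder at (4.5, 5.5) lies entirely inside that combined region, so the union is just that combined region — 1 connected region; (whole slice rotated 10° about Z — lengths, areas and connectivity unchanged). The outline is a single polygon with 8 vertices. Extrusion per mm of travel: 0.25 × 0.3 / (π × 0.875²) = 0.031181. Accumulating E over each segment gives final E = 3.5234.

G0 X-3.47 Y19.70 Z5.70
G1 X0.00 Y0.00 E0.6237
G1 X26.10 Y4.60 E1.4501
G1 X25.06 Y10.51 E1.6372
G1 X34.90 Y12.25 E1.9488
G1 X32.65 Y25.05 E2.3540
G1 X22.80 Y23.31 E2.6659
G1 X22.62 Y24.30 E2.6973
G1 X-3.47 Y19.70 E3.5234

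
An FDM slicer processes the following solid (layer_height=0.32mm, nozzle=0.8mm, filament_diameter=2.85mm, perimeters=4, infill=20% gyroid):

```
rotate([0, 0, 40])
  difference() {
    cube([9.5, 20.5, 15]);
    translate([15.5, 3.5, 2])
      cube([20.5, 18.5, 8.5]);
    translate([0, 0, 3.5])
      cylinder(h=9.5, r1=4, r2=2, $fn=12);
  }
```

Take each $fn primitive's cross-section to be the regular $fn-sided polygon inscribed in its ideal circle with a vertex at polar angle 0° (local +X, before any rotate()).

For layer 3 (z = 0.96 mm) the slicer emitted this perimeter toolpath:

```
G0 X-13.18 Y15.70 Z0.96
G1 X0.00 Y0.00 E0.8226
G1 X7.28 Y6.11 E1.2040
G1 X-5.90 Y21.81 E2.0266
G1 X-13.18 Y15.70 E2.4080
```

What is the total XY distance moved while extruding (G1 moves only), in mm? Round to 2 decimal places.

60.01 mm

Sum the Euclidean lengths of each G1 segment: total = 60.01 mm.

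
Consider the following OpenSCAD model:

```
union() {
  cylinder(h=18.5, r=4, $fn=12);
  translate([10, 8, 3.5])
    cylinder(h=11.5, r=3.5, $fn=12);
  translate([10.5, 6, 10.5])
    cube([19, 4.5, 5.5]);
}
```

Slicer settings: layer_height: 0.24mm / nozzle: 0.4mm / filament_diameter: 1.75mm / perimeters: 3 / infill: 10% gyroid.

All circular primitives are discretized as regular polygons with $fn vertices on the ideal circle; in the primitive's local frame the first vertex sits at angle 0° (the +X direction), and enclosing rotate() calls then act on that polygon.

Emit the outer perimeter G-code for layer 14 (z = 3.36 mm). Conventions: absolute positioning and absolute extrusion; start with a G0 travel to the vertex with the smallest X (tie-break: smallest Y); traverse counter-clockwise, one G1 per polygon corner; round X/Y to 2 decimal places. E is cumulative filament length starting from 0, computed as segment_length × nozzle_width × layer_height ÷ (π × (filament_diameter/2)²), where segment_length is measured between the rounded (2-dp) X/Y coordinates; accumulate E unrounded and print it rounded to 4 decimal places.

G0 X-4.00 Y0.00 Z3.36
G1 X-3.46 Y-2.00 E0.0827
G1 X-2.00 Y-3.46 E0.1651
G1 X0.00 Y-4.00 E0.2478
G1 X2.00 Y-3.46 E0.3305
G1 X3.46 Y-2.00 E0.4129
G1 X4.00 Y0.00 E0.4955
G1 X3.46 Y2.00 E0.5782
G1 X2.00 Y3.46 E0.6606
G1 X0.00 Y4.00 E0.7433
G1 X-2.00 Y3.46 E0.8260
G1 X-3.46 Y2.00 E0.9084
G1 X-4.00 Y0.00 E0.9911

At z = 3.36 mm: the r=4 cylinder gives a regular 12-gon of circumradius 4 (constant along its height); the cylinder at (10, 8) is absent (z outside [3.5, 15]); the cube at (10.5, 6) is not intersected at this z (z outside [10.5, 16]); Taking the union: only the r=4 cylinder is present, so the union is just that shape — 1 connected region. The outline is a single polygon with 12 vertices. Extrusion per mm of travel: 0.4 × 0.24 / (π × 0.875²) = 0.039912. Accumulating E over each segment gives final E = 0.9911.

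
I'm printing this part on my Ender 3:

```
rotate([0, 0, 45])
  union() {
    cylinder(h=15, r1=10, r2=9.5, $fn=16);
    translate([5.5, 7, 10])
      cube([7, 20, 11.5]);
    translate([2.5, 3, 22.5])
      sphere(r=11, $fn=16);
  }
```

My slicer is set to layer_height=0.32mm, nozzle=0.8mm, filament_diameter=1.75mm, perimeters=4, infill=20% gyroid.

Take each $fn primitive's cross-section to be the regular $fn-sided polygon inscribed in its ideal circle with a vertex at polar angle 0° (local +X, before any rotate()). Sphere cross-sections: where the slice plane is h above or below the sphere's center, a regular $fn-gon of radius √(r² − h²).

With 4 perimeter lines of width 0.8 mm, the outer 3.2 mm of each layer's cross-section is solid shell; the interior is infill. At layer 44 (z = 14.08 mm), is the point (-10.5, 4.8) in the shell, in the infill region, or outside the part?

outside

At z = 14.08 mm: the cone: at t=0.939 of its height the radius interpolates to r₁+(r₂−r₁)t = 9.531, giving a regular 16-gon of that circumradius; the 7×20 cube at (5.5, 7) contributes its full rectangle; the r=11 sphere at (2.5, 3) contributes a regular 16-gon of circumradius √(11²−8.42²) = 7.078; Combining (union): the regions partially overlap (shared area 142.95 mm²), so overlapping operands fuse into one piece — 1 connected region; (whole slice rotated 45° about Z — lengths, areas and connectivity unchanged). Overall, the cross-section is a single solid region. Undo the 45° rotation: the query point maps to (-4.031, 10.819) in the un-rotated model frame. The nearest boundary edge runs (-3.65, 8.81)→(-0.32, 9.47); distance from the point to it = 2.05 mm. The point is not inside any of the regions above, so it lies outside the cross-section (2.05 mm from the nearest boundary).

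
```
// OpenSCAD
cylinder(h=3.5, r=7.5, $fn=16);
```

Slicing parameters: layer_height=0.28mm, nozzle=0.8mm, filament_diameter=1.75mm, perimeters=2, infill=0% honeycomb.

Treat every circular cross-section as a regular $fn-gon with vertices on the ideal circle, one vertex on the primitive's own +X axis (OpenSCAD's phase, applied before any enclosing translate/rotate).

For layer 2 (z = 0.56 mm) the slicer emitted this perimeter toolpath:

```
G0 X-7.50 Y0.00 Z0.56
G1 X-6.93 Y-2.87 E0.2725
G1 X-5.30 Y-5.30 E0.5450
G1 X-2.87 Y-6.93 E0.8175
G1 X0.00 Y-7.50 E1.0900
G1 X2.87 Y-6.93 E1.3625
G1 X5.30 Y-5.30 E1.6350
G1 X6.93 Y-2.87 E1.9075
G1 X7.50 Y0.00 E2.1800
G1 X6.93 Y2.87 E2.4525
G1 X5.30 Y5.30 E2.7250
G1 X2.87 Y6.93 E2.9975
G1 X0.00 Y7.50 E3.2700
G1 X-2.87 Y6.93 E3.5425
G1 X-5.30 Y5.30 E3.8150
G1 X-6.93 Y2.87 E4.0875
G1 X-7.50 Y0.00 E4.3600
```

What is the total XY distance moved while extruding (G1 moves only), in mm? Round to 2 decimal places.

46.82 mm

Sum the Euclidean lengths of each G1 segment: total = 46.82 mm.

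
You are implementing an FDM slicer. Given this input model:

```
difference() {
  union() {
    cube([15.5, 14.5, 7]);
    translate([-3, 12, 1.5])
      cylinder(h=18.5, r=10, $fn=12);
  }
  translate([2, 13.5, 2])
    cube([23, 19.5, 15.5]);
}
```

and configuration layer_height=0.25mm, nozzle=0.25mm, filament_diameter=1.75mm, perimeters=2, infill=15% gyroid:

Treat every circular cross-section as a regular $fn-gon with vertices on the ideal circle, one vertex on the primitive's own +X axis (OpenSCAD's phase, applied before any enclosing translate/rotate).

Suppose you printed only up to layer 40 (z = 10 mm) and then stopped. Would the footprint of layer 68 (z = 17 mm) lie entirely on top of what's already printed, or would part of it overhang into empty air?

entirely on top

Compare the two slices. At z = 10: the cube is not intersected at this z (z outside [0, 7]); the r=10 cylinder at (-3, 12) contributes a regular 12-gon of circumradius 10 (area = (12/2)·10.000²·sin(360°/12) = 300.00 mm²); Combining (union): only the r=10 cylinder at (-3, 12) is present, so the union is just that shape — area = 300.00 mm²; the 23×19.5 cube at (2, 13.5) contributes its full rectangle (area 448.50 mm²); Taking the first minus the rest: starting from that combined region (300.00 mm²), the 23×19.5 cube at (2, 13.5) partially overlaps it — only the 21.15 mm² overlap (of its 448.50 mm²) is removed, clipping the outline — area = 278.85 mm². At z = 17: the cube is absent (z outside [0, 7]); the cylinder at (-3, 12): section is a regular 12-gon, circumradius r=10 (area = (12/2)·10.000²·sin(360°/12) = 300.00 mm²); Combining (union): only the r=10 cylinder at (-3, 12) is present, so the union is just that shape — area = 300.00 mm²; the 23×19.5 cube at (2, 13.5) contributes its full rectangle (area 448.50 mm²); Taking the first minus the rest: starting from the result so far (300.00 mm²), the 23×19.5 cube at (2, 13.5) partially overlaps it — only the 21.15 mm² overlap (of its 448.50 mm²) is removed, clipping the outline — area = 278.85 mm². Checking containment: the cross-section at z = 17 is a subset of the cross-section at z = 10.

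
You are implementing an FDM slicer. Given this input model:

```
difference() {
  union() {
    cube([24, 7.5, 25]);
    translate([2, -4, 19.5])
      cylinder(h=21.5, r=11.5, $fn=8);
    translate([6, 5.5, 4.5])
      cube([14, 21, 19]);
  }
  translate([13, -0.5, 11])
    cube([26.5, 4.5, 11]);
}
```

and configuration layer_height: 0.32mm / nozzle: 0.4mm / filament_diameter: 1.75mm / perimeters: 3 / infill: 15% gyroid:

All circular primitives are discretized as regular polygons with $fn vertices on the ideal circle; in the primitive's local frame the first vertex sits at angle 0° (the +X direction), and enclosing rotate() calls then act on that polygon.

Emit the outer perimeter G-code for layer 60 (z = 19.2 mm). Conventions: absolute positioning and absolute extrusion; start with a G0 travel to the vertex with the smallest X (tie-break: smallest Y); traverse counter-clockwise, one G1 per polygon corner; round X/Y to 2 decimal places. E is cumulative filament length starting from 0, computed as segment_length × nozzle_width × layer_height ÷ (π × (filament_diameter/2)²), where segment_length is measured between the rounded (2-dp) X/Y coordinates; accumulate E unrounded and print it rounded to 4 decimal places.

At z = 19.2 mm: the cube is present — its section is the full 24×7.5 rectangle; the cylinder at (2, -4) is absent (z outside [19.5, 41]); the cube at (6, 5.5) (footprint 14×21) is included at this height; Merging all regions: the regions partially overlap (shared area 28.00 mm²), so overlapping operands fuse into one piece — 1 connected region; the cube at (13, -0.5) (footprint 26.5×4.5) is included at this height; After the difference (first − rest): starting from that combined region, the 26.5×4.5 cube at (13, -0.5) partially overlaps it — only the 44.00 mm² overlap (of its 119.25 mm²) is removed, clipping the outline — 1 connected region. The outline is a single polygon with 10 vertices. Extrusion per mm of travel: 0.4 × 0.32 / (π × 0.875²) = 0.053216. Accumulating E over each segment gives final E = 5.3748.

G0 X0.00 Y0.00 Z19.20
G1 X13.00 Y0.00 E0.6918
G1 X13.00 Y4.00 E0.9047
G1 X24.00 Y4.00 E1.4901
G1 X24.00 Y7.50 E1.6763
G1 X20.00 Y7.50 E1.8892
G1 X20.00 Y26.50 E2.9003
G1 X6.00 Y26.50 E3.6453
G1 X6.00 Y7.50 E4.6564
G1 X0.00 Y7.50 E4.9757
G1 X0.00 Y0.00 E5.3748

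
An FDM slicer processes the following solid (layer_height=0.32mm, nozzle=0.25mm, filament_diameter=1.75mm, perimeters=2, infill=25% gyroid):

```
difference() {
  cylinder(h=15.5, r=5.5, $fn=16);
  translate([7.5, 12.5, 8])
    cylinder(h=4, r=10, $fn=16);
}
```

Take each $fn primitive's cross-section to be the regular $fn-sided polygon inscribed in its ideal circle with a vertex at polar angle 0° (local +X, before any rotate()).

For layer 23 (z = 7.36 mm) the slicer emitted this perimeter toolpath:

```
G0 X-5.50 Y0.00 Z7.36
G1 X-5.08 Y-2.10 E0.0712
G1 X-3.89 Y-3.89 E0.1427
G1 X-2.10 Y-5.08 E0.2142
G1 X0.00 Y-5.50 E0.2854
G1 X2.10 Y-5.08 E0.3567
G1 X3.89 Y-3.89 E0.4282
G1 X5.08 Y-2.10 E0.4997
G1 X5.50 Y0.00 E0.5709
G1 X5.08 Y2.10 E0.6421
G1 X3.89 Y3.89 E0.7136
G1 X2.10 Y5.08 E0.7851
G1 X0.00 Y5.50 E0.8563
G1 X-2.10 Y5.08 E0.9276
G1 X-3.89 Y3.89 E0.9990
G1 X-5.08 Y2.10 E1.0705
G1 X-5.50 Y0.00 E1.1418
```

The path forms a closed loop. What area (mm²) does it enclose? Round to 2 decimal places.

92.57 mm²

Apply the shoelace formula to the sequence of (X, Y) vertices; enclosed area = 92.57 mm².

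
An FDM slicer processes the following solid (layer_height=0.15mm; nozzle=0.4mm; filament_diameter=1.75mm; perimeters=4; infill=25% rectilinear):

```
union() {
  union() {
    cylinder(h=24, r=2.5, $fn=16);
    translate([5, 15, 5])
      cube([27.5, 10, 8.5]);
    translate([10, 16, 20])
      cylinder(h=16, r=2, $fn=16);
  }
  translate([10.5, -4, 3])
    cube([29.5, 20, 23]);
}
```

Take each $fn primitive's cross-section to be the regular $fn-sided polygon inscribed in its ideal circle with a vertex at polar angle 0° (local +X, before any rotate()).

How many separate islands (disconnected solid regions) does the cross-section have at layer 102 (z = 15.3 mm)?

2

At z = 15.3 mm: the cylinder: section is a regular 16-gon, circumradius r=2.5; the cube at (5, 15) does not reach this height (z outside [5, 13.5]); the cylinder at (10, 16) is absent (z outside [20, 36]); Combining (union): only the r=2.5 cylinder is present, so the union is just that shape — 1 connected region; the cube at (10.5, -4) is present — its section is the full 29.5×20 rectangle; Taking the union: the 2 present regions are separate (no shared area or edge), so areas and boundary lengths simply add and each stays a separate island — 2 connected regions. Overall, the cross-section has 2 separate islands. Island count = 2.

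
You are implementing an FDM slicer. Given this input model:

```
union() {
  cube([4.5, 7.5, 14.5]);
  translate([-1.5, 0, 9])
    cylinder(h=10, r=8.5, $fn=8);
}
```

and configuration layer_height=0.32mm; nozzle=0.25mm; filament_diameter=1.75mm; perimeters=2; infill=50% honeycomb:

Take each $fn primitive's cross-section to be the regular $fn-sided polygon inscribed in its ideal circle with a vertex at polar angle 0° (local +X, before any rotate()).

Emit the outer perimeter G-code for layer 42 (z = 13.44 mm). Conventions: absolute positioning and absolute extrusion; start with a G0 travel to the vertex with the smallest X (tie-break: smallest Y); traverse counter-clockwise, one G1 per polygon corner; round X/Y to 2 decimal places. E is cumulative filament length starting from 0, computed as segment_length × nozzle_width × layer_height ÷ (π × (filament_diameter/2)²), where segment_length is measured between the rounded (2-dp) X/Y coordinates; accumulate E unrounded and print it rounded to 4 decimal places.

At z = 13.44 mm: the cube is present — its section is the full 4.5×7.5 rectangle; the r=8.5 cylinder at (-1.5, 0) contributes a regular 8-gon of circumradius 8.5; Combining (union): the regions partially overlap (shared area 31.09 mm²), so overlapping operands fuse into one piece — 1 connected region. The outline is a single polygon with 11 vertices. Extrusion per mm of travel: 0.25 × 0.32 / (π × 0.875²) = 0.033260. Accumulating E over each segment gives final E = 1.7707.

G0 X-10.00 Y0.00 Z13.44
G1 X-7.51 Y-6.01 E0.2164
G1 X-1.50 Y-8.50 E0.4327
G1 X4.51 Y-6.01 E0.6491
G1 X7.00 Y0.00 E0.8655
G1 X4.51 Y6.01 E1.0819
G1 X4.50 Y6.01 E1.0822
G1 X4.50 Y7.50 E1.1317
G1 X0.91 Y7.50 E1.2511
G1 X-1.50 Y8.50 E1.3379
G1 X-7.51 Y6.01 E1.5543
G1 X-10.00 Y0.00 E1.7707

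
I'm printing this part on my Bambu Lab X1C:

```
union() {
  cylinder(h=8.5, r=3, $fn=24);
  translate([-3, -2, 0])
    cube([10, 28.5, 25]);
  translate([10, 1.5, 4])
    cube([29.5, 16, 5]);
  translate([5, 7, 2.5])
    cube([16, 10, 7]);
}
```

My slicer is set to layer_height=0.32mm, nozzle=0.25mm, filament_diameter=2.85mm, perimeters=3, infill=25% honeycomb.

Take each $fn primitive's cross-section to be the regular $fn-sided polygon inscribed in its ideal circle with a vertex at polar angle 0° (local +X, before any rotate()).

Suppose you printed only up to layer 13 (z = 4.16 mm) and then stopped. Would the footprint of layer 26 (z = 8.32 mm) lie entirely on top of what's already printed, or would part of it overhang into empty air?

entirely on top

Compare the two slices. At z = 4.16: the cylinder: section is a regular 24-gon, circumradius r=3 (area = (24/2)·3.000²·sin(360°/24) = 27.95 mm²); the cube at (-3, -2) (footprint 10×28.5) is included at this height (area 285.00 mm²); the cube at (10, 1.5) is present — its section is the full 29.5×16 rectangle (area 472.00 mm²); the 16×10 cube at (5, 7) contributes its full rectangle (area 160.00 mm²); Taking the union: the regions partially overlap — summed areas 944.95 mm² minus the doubly-counted overlap 154.94 mm² gives 790.01 mm² — area = 790.01 mm². At z = 8.32: the cylinder: section is a regular 24-gon, circumradius r=3 (area = (24/2)·3.000²·sin(360°/24) = 27.95 mm²); the cube at (-3, -2) is present — its section is the full 10×28.5 rectangle (area 285.00 mm²); the 29.5×16 cube at (10, 1.5) contributes its full rectangle (area 472.00 mm²); the 16×10 cube at (5, 7) contributes its full rectangle (area 160.00 mm²); Taking the union: the regions partially overlap — summed areas 944.95 mm² minus the doubly-counted overlap 154.94 mm² gives 790.01 mm² — area = 790.01 mm². Checking containment: the cross-section at z = 8.32 is a subset of the cross-section at z = 4.16.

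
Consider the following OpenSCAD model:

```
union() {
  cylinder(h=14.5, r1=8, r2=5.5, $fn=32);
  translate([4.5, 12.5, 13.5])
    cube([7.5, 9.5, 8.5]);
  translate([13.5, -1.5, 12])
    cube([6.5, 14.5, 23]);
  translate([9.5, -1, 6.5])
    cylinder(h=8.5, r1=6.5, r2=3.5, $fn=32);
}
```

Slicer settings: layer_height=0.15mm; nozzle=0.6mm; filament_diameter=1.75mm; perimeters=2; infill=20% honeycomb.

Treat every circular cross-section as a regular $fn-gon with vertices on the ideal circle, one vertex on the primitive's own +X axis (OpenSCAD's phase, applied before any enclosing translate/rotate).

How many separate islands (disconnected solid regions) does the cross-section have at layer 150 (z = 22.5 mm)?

At z = 22.5 mm: the cone does not reach this height (z outside [0, 14.5]); the cube at (4.5, 12.5) is not intersected at this z (z outside [13.5, 22]); the cube at (13.5, -1.5) (footprint 6.5×14.5) is included at this height; the cone at (9.5, -1) does not reach this height (z outside [6.5, 15]); Combining (union): only the 6.5×14.5 cube at (13.5, -1.5) is present, so the union is just that shape — 1 connected region. Overall, the cross-section is a single solid region. Island count = 1.

1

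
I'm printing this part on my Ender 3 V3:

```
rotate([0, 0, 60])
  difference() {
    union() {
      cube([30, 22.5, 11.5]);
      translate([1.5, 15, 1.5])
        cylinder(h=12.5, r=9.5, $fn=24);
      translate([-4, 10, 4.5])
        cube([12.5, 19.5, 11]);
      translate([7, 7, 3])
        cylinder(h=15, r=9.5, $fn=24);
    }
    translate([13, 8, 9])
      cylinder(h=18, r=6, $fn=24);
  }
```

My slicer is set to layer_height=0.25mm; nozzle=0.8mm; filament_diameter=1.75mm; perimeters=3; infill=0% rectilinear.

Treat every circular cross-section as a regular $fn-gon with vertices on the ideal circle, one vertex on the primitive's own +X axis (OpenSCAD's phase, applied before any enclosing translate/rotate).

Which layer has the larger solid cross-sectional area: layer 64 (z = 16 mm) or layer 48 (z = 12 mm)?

layer 48 (z = 12 mm)

Layer 64 (z = 16): the cube is absent (z outside [0, 11.5]); the cylinder at (1.5, 15) is not intersected at this z (z outside [1.5, 14]); the cube at (-4, 10) is absent (z outside [4.5, 15.5]); the cylinder at (7, 7): section is a regular 24-gon, circumradius r=9.5 (area = (24/2)·9.500²·sin(360°/24) = 280.30 mm²); Merging all regions: only the r=9.5 cylinder at (7, 7) is present, so the union is just that shape — area = 280.30 mm²; the r=6 cylinder at (13, 8) contributes a regular 24-gon of circumradius 6 (area = (24/2)·6.000²·sin(360°/24) = 111.81 mm²); After the difference (first − rest): starting from that combined region (280.30 mm²), the r=6 cylinder at (13, 8) partially overlaps it — only the 87.89 mm² overlap (of its 111.81 mm²) is removed, clipping the outline — area = 192.41 mm²; (rotated 60° about Z; rotation is an isometry so areas/perimeters/island counts are preserved). So its area = 192.41 mm². Layer 48 (z = 12): the cube is not intersected at this z (z outside [0, 11.5]); the r=9.5 cylinder at (1.5, 15) contributes a regular 24-gon of circumradius 9.5 (area = (24/2)·9.500²·sin(360°/24) = 280.30 mm²); the 12.5×19.5 cube at (-4, 10) contributes its full rectangle (area 243.75 mm²); the r=9.5 cylinder at (7, 7) contributes a regular 24-gon of circumradius 9.5 (area = (24/2)·9.500²·sin(360°/24) = 280.30 mm²); Merging all regions: the regions partially overlap — summed areas 804.35 mm² minus the doubly-counted overlap 276.13 mm² gives 528.22 mm² — area = 528.22 mm²; the r=6 cylinder at (13, 8) gives a regular 24-gon of circumradius 6 (constant along its height) (area = (24/2)·6.000²·sin(360°/24) = 111.81 mm²); Taking the first minus the rest: starting from the result so far (528.22 mm²), the r=6 cylinder at (13, 8) partially overlaps it — only the 87.89 mm² overlap (of its 111.81 mm²) is removed, clipping the outline — area = 440.33 mm²; (whole slice rotated 60° about Z — lengths, areas and connectivity unchanged). So its area = 440.33 mm². Layer 48 is larger (440.33 vs 192.41 mm²).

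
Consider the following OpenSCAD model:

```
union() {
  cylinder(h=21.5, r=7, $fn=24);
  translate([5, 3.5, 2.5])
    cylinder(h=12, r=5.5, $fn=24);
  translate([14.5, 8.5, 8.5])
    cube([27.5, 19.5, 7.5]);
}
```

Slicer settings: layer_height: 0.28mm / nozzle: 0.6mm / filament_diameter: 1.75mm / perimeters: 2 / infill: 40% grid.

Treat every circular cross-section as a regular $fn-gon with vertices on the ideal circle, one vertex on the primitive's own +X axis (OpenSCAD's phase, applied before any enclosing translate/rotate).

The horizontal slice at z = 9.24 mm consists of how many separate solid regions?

2

At z = 9.24 mm: the r=7 cylinder contributes a regular 24-gon of circumradius 7; the r=5.5 cylinder at (5, 3.5) gives a regular 24-gon of circumradius 5.5 (constant along its height); the cube at (14.5, 8.5) is present — its section is the full 27.5×19.5 rectangle; Merging all regions: the regions partially overlap (shared area 47.83 mm²), so overlapping operands fuse into one piece — 2 connected regions. The result has 2 disconnected regions.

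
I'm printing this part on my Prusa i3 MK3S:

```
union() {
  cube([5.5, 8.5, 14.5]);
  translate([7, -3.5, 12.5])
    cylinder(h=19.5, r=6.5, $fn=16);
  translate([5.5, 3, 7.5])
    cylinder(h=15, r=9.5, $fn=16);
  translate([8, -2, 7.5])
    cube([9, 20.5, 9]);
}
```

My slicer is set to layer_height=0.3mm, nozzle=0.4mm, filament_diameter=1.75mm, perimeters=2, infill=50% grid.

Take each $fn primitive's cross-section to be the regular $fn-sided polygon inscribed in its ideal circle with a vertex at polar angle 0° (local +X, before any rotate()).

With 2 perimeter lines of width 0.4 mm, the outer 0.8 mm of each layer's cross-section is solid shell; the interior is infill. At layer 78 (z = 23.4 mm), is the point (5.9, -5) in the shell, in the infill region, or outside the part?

infill

At z = 23.4 mm: the cube is absent (z outside [0, 14.5]); the r=6.5 cylinder at (7, -3.5) contributes a regular 16-gon of circumradius 6.5; the cylinder at (5.5, 3) is absent (z outside [7.5, 22.5]); the cube at (8, -2) is absent (z outside [7.5, 16.5]); Merging all regions: only the r=6.5 cylinder at (7, -3.5) is present, so the union is just that shape — 1 connected region. Overall, the cross-section is a single solid region. The nearest boundary edge runs (2.40, -8.10)→(4.51, -9.51); distance from the point to it = 4.52 mm. The point is inside the cross-section and 4.52 mm from the nearest boundary — more than the 0.8 mm shell width (2 × 0.4), so it's in the infill interior.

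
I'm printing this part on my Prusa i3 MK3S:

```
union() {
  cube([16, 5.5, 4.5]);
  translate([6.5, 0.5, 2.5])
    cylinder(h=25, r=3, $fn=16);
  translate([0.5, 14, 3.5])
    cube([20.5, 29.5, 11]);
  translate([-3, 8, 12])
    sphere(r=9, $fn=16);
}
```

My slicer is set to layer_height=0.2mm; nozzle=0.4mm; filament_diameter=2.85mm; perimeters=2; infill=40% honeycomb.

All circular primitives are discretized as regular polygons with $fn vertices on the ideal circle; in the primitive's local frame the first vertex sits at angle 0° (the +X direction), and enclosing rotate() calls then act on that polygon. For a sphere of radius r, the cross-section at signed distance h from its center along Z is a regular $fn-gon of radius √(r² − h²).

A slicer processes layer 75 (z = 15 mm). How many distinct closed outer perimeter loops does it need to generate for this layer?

At z = 15 mm: the cube is not intersected at this z (z outside [0, 4.5]); the r=3 cylinder at (6.5, 0.5) gives a regular 16-gon of circumradius 3 (constant along its height); the cube at (0.5, 14) is absent (z outside [3.5, 14.5]); the r=9 sphere at (-3, 8) slices to a regular 16-gon of circumradius 8.485 (√(r²−h²) with h=3 from center); Combining (union): the 2 present regions are separate (no shared area or edge), so areas and boundary lengths simply add and each stays a separate island — 2 connected regions. The result has 2 disconnected regions.

2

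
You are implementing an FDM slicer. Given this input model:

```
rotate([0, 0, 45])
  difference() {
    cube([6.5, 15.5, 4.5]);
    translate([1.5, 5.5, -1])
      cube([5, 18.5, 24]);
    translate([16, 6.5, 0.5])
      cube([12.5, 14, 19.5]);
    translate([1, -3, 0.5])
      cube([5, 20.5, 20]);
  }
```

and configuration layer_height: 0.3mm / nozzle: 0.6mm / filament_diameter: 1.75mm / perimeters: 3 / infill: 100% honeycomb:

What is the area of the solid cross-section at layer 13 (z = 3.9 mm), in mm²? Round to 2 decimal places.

18.25 mm²

At z = 3.9 mm: the cube (footprint 6.5×15.5) is included at this height (area 100.75 mm²); the cube at (1.5, 5.5) (footprint 5×18.5) is included at this height (area 92.50 mm²); the cube at (16, 6.5) is present — its section is the full 12.5×14 rectangle (area 175.00 mm²); the cube at (1, -3) (footprint 5×20.5) is included at this height (area 102.50 mm²); Subtracting the remaining from the first: starting from the 6.5×15.5 cube (100.75 mm²), the 5×18.5 cube at (1.5, 5.5) partially overlaps it — only the 50.00 mm² overlap (of its 92.50 mm²) is removed, clipping the outline; the 12.5×14 cube at (16, 6.5) misses the remaining region (no effect); the 5×20.5 cube at (1, -3) partially overlaps it — only the 32.50 mm² overlap (of its 102.50 mm²) is removed, clipping the outline — area = 18.25 mm²; (whole slice rotated 45° about Z — lengths, areas and connectivity unchanged). Overall, the cross-section has 2 separate islands. Net area = 18.25 mm².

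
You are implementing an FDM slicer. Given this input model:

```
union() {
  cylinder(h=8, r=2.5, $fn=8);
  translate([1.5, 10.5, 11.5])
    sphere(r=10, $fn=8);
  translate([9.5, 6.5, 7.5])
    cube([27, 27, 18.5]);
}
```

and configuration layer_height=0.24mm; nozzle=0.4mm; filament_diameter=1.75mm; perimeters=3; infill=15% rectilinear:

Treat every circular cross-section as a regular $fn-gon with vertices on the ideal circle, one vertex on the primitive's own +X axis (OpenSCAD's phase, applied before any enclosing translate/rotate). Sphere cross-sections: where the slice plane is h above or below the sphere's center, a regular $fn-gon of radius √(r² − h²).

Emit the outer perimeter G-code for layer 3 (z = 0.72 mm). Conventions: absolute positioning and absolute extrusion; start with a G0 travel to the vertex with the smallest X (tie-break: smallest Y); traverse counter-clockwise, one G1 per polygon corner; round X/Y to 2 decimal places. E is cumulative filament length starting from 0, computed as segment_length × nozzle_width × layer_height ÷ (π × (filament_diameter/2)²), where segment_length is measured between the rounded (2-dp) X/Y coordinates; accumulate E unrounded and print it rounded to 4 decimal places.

At z = 0.72 mm: the r=2.5 cylinder contributes a regular 8-gon of circumradius 2.5; the sphere at (1.5, 10.5) is absent (|z−center|=10.780 > r=10); the cube at (9.5, 6.5) is not intersected at this z (z outside [7.5, 26]); Taking the union: only the r=2.5 cylinder is present, so the union is just that shape — 1 connected region. The outline is a single polygon with 8 vertices. Extrusion per mm of travel: 0.4 × 0.24 / (π × 0.875²) = 0.039912. Accumulating E over each segment gives final E = 0.6113.

G0 X-2.50 Y0.00 Z0.72
G1 X-1.77 Y-1.77 E0.0764
G1 X0.00 Y-2.50 E0.1528
G1 X1.77 Y-1.77 E0.2293
G1 X2.50 Y0.00 E0.3057
G1 X1.77 Y1.77 E0.3821
G1 X0.00 Y2.50 E0.4585
G1 X-1.77 Y1.77 E0.5349
G1 X-2.50 Y0.00 E0.6113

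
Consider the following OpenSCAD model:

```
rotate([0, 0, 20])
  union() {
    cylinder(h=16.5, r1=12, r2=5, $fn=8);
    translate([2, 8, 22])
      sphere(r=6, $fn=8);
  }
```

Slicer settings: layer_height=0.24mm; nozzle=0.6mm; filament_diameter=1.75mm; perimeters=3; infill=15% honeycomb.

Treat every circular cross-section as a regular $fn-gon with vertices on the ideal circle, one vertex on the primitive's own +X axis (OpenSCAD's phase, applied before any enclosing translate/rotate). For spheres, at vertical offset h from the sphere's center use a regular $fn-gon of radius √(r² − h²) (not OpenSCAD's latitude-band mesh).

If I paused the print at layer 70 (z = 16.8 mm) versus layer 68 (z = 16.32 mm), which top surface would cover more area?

layer 68 (z = 16.32 mm)

Layer 70 (z = 16.8): the cone is not intersected at this z (z outside [0, 16.5]); the r=6 sphere at (2, 8) slices to a regular 8-gon of circumradius 2.993 (√(r²−h²) with h=5.2 from center) (area = (8/2)·2.993²·sin(360°/8) = 25.34 mm²); Merging all regions: only the r=6 sphere at (2, 8) is present, so the union is just that shape — area = 25.34 mm²; (whole slice rotated 20° about Z — lengths, areas and connectivity unchanged). So its area = 25.34 mm². Layer 68 (z = 16.32): the cone contributes a regular 8-gon of circumradius 5.076 (interpolated between r1=12 and r2=5 at t=0.989) (area = (8/2)·5.076²·sin(360°/8) = 72.89 mm²); the r=6 sphere at (2, 8) contributes a regular 8-gon of circumradius √(6²−5.68²) = 1.933 (area = (8/2)·1.933²·sin(360°/8) = 10.57 mm²); Merging all regions: the 2 present regions are separate (no shared area or edge), so areas and boundary lengths simply add and each stays a separate island — area = 83.46 mm²; (whole slice rotated 20° about Z — lengths, areas and connectivity unchanged). So its area = 83.46 mm². Layer 68 is larger (83.46 vs 25.34 mm²).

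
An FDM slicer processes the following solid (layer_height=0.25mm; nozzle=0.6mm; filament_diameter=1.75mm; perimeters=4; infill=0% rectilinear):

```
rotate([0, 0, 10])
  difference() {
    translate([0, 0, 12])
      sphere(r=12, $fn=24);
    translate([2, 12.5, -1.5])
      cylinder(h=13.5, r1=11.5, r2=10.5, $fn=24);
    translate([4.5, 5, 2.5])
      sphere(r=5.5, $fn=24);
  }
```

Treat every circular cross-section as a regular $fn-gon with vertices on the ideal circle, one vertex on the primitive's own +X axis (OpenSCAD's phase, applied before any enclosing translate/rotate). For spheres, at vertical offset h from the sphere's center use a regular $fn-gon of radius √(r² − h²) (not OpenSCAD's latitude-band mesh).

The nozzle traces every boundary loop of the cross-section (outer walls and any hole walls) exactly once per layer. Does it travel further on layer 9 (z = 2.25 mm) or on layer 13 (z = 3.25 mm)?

layer 13 (z = 3.25 mm)

Layer 9 (z = 2.25): the sphere: section is a regular 24-gon, circumradius = √(r²−h²) = √(12²−9.75²) = 6.996 (perimeter = 2·24·6.996·sin(180°/24) = 43.83 mm); the cone at (2, 12.5) (r1=11.5→r2=10.5) has section circumradius 11.222 here — a regular 24-gon (perimeter = 2·24·11.222·sin(180°/24) = 70.31 mm); the r=5.5 sphere at (4.5, 5) contributes a regular 24-gon of circumradius √(5.5²−0.25²) = 5.494 (perimeter = 2·24·5.494·sin(180°/24) = 34.42 mm); Taking the first minus the rest: starting from the r=12 sphere, the cone at (2, 12.5) partially overlaps it — only the 46.67 mm² overlap (of its 391.14 mm²) is removed, clipping the outline; the r=5.5 sphere at (4.5, 5) partially overlaps it — only the 10.65 mm² overlap (of its 93.76 mm²) is removed, clipping the outline — boundary = 40.53 mm; (rotated 10° about Z; rotation is an isometry so areas/perimeters/island counts are preserved). So its perimeter = 40.53 mm. Layer 13 (z = 3.25): the r=12 sphere slices to a regular 24-gon of circumradius 8.212 (√(r²−h²) with h=8.75 from center) (perimeter = 2·24·8.212·sin(180°/24) = 51.45 mm); the cone at (2, 12.5) (r1=11.5→r2=10.5) has section circumradius 11.148 here — a regular 24-gon (perimeter = 2·24·11.148·sin(180°/24) = 69.85 mm); the sphere at (4.5, 5): section is a regular 24-gon, circumradius = √(r²−h²) = √(5.5²−0.75²) = 5.449 (perimeter = 2·24·5.449·sin(180°/24) = 34.14 mm); Taking the first minus the rest: starting from the r=12 sphere, the cone at (2, 12.5) partially overlaps it — only the 65.04 mm² overlap (of its 386.00 mm²) is removed, clipping the outline; the r=5.5 sphere at (4.5, 5) partially overlaps it — only the 13.41 mm² overlap (of its 92.20 mm²) is removed, clipping the outline — boundary = 48.76 mm; (whole slice rotated 10° about Z — lengths, areas and connectivity unchanged). So its perimeter = 48.76 mm. Layer 13 is larger (48.76 vs 40.53 mm).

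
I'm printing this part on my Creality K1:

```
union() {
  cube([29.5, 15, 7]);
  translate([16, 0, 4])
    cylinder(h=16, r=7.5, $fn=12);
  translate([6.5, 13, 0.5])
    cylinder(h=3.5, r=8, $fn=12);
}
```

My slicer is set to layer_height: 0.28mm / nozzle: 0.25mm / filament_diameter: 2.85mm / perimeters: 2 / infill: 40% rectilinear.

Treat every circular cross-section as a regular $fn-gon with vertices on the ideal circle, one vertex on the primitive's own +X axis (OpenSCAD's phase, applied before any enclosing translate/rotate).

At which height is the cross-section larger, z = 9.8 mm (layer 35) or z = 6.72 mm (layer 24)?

layer 24 (z = 6.72 mm)

Layer 35 (z = 9.8): the cube is not intersected at this z (z outside [0, 7]); the cylinder at (16, 0): section is a regular 12-gon, circumradius r=7.5 (area = (12/2)·7.500²·sin(360°/12) = 168.75 mm²); the cylinder at (6.5, 13) does not reach this height (z outside [0.5, 4]); Merging all regions: only the r=7.5 cylinder at (16, 0) is present, so the union is just that shape — area = 168.75 mm². So its area = 168.75 mm². Layer 24 (z = 6.72): the cube (footprint 29.5×15) is included at this height (area 442.50 mm²); the cylinder at (16, 0): section is a regular 12-gon, circumradius r=7.5 (area = (12/2)·7.500²·sin(360°/12) = 168.75 mm²); the cylinder at (6.5, 13) is not intersected at this z (z outside [0.5, 4]); Merging all regions: the regions partially overlap — summed areas 611.25 mm² minus the doubly-counted overlap 84.38 mm² gives 526.87 mm² — area = 526.87 mm². So its area = 526.87 mm². Layer 24 is larger (526.87 vs 168.75 mm²).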